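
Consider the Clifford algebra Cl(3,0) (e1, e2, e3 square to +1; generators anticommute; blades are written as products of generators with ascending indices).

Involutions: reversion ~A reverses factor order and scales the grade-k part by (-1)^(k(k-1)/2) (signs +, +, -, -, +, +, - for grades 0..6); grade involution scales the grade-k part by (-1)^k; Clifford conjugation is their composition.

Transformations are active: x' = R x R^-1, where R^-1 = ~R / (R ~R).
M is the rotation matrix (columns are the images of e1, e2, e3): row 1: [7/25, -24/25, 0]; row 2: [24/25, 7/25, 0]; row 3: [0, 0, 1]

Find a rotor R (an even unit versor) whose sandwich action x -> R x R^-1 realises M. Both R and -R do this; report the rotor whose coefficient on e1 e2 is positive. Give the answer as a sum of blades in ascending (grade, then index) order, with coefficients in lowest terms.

Method: write R = a + b12*e1 e2 + b13*e1 e3 + b23*e2 e3 with a^2 + b12^2 + b13^2 + b23^2 = 1 (so R^-1 = ~R). Expanding the columns R e_j ~R gives tr M = 4a^2 - 1 and, from the antisymmetric part, M21 - M12 = -4a*b12, M13 - M31 = 4a*b13, M32 - M23 = -4a*b23.
Here tr M = 39/25, so a^2 = (1 + tr M)/4 = 16/25 and a = ±4/5. Taking a = 4/5: M21 - M12 = 48/25, M13 - M31 = 0, M32 - M23 = 0, giving b12 = -3/5, b13 = 0, b23 = 0, i.e. R = 4/5 - 3/5*e1 e2.
Its e1 e2 coefficient is negative, so report the other preimage -R.
Answer: -4/5 + 3/5*e1 e2. Key observation: the double cover Spin(3) -> SO(3) sends R and -R to the same matrix (trace 39/25 here), so the stated sign of the e1 e2 coefficient is what selects one sheet.


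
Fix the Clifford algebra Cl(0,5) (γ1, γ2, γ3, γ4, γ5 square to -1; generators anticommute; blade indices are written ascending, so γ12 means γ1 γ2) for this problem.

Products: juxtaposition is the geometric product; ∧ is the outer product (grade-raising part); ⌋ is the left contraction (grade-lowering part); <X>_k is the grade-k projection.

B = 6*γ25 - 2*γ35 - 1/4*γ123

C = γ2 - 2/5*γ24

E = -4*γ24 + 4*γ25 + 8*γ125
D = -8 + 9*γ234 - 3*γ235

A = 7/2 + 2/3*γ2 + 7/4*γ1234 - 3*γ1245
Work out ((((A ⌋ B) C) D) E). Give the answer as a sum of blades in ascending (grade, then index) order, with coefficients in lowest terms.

step 1: -4*γ5 - 1/6*γ13 + 21*γ25 - 7*γ35 - 7/8*γ123
step 2: 21*γ5 - 7/8*γ13 + 4*γ25 + 42/5*γ45 + 1/6*γ123 + 7/20*γ134 - 7*γ235 + 8/5*γ245 - 1/15*γ1234 - 14/5*γ2345
step 3: 21 - 3/5*γ1 - 12*γ3 + 42/5*γ4 - 714/5*γ5 - 63/20*γ12 + 7*γ13 - 3/2*γ14 + 1/2*γ15 + 63*γ23 - 32*γ25 - 24/5*γ34 - 72/5*γ35 - 651/5*γ45 - 4/3*γ123 - 63/8*γ124 + 21/8*γ125 - 14/5*γ134 - 1/5*γ145 + 126/5*γ234 + 658/5*γ235 - 64/5*γ245 + 36*γ345 + 8/15*γ1234 - 21/20*γ1245 - 833/5*γ2345
step 4: 149 + 214*γ1 - 3004/5*γ2 + 2128/5*γ3 - 298/5*γ4 - 26*γ5 + 5752/5*γ12 - 15824/15*γ13 + 428/5*γ14 + 42/5*γ15 + 192/5*γ23 + 2176/5*γ24 + 3048/5*γ25 + 2072/5*γ34 + 13936/15*γ35 - 65*γ45 + 104*γ123 + 5224/5*γ124 + 832/5*γ125 + 20072/15*γ134 + 1496/3*γ135 - 21*γ145 + 96*γ234 + 136*γ235 + 2748/5*γ245 - 9472/15*γ345 - 260*γ1234 - 124*γ1235 + 356/5*γ1245 + 2992/15*γ1345 - 272/5*γ2345 - 248/5*γ12345
Answer: 149 + 214*γ1 - 3004/5*γ2 + 2128/5*γ3 - 298/5*γ4 - 26*γ5 + 5752/5*γ12 - 15824/15*γ13 + 428/5*γ14 + 42/5*γ15 + 192/5*γ23 + 2176/5*γ24 + 3048/5*γ25 + 2072/5*γ34 + 13936/15*γ35 - 65*γ45 + 104*γ123 + 5224/5*γ124 + 832/5*γ125 + 20072/15*γ134 + 1496/3*γ135 - 21*γ145 + 96*γ234 + 136*γ235 + 2748/5*γ245 - 9472/15*γ345 - 260*γ1234 - 124*γ1235 + 356/5*γ1245 + 2992/15*γ1345 - 272/5*γ2345 - 248/5*γ12345


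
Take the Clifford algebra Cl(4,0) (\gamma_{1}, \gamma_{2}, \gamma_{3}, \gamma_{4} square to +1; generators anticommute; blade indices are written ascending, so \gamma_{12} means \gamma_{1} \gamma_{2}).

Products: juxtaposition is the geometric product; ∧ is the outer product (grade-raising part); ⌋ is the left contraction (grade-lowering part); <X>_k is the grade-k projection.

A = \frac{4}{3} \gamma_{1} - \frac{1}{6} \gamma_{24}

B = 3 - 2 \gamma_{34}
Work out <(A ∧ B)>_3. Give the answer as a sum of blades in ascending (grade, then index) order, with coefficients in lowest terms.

step 1: 4 \gamma_{1} - \frac{1}{2} \gamma_{24} - \frac{8}{3} \gamma_{134}
step 2: -\frac{8}{3} \gamma_{134}
Answer: -\frac{8}{3} \gamma_{134}


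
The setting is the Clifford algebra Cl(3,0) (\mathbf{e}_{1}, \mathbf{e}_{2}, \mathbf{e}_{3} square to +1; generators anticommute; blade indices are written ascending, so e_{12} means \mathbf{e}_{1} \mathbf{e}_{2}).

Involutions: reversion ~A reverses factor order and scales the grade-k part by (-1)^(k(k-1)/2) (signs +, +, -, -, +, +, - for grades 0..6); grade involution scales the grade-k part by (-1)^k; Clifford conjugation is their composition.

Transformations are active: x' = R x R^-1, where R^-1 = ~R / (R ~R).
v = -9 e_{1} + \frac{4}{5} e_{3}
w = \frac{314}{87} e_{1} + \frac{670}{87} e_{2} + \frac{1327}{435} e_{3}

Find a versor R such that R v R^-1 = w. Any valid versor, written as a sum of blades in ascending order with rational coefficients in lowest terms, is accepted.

Sketch: the shared square \frac{2041}{25} makes R = v + w = -\frac{469}{87} e_{1} + \frac{670}{87} e_{2} + \frac{335}{87} e_{3} the natural versor; its sandwich fixes that direction, negates (v - w)/2, and sends v to w.
Answer: -\frac{469}{87} e_{1} + \frac{670}{87} e_{2} + \frac{335}{87} e_{3}


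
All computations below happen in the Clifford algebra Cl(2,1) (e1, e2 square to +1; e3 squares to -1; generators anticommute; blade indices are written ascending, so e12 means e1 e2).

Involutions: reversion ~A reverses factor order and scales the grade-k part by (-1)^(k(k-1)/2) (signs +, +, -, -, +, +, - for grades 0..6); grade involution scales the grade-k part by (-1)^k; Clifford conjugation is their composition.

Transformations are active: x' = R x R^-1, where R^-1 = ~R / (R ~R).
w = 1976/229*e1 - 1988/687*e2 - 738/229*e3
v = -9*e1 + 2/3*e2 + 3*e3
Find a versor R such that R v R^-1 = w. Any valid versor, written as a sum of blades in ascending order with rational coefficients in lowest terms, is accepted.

Key observation: q(v) = q(w) = 652/9 (sandwiches preserve the norm), so R = v + w = -85/229*e1 - 510/229*e2 - 51/229*e3 works whenever it is invertible — the component of v along it is kept and (v - w)/2 reverses, sending v to w.
Answer: -85/229*e1 - 510/229*e2 - 51/229*e3


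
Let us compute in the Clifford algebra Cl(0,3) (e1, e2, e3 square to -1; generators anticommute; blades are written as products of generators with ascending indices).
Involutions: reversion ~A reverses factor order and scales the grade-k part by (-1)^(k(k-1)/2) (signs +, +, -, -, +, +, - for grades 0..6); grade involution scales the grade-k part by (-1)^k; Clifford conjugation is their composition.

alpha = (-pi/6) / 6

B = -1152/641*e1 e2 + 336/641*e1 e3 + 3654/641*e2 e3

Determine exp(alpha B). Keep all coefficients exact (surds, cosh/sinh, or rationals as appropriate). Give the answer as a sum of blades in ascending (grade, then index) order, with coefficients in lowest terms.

B^2 term by term: the squares give (-1152/641)^2*(e1 e2)^2 + (336/641)^2*(e1 e3)^2 + (3654/641)^2*(e2 e3)^2 = 1327104/410881*(-1) + 112896/410881*(-1) + 13351716/410881*(-1) = -36 (each basis 2-blade squares to minus the product of its generators' squares); cross terms between blades sharing an index anticommute and cancel. So B^2 = -36.
B^2 = -36 — circular case — the even/odd split gives cos and sin: l = 6, alpha*l = -pi/6, so exp(alpha B) = cos(-pi/6) + (sin(-pi/6)/6)*B = sqrt(3)/2 + (-1/12)*B.
Answer: sqrt(3)/2 + 96/641*e1 e2 - 28/641*e1 e3 - 609/1282*e2 e3


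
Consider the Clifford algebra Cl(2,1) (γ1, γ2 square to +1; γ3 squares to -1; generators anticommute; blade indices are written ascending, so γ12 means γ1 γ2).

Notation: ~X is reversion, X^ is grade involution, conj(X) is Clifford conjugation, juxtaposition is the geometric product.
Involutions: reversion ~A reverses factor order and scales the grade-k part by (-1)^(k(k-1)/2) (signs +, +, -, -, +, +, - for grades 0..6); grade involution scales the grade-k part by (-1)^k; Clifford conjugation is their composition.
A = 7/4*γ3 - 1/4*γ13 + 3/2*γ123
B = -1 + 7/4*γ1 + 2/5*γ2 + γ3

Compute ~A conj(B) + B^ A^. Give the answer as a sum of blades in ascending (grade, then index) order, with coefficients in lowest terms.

first term: 7/4 + 1/4*γ1 - 21/16*γ3 - 3/2*γ12 + 177/80*γ13 + 133/40*γ23 + 8/5*γ123
second term: -7/4 + 1/4*γ1 + 35/16*γ3 - 3/2*γ12 + 217/80*γ13 + 133/40*γ23 + 7/5*γ123
Answer: 1/2*γ1 + 7/8*γ3 - 3*γ12 + 197/40*γ13 + 133/20*γ23 + 3*γ123


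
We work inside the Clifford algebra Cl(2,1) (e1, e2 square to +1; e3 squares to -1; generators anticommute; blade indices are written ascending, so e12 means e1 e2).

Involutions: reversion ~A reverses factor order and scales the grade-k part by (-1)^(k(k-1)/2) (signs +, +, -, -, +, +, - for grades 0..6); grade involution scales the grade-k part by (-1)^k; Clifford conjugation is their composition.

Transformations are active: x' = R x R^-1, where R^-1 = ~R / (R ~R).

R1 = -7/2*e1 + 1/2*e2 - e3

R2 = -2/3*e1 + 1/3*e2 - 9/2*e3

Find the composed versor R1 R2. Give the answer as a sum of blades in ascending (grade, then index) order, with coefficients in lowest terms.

Distribute over the terms of R1 (each basis-blade product reordered to ascending indices, repeated generators contracted through their squares):
(-7/2*e1) R2 = 7/3 - 7/6*e12 + 63/4*e13
(1/2*e2) R2 = 1/6 + 1/3*e12 - 9/4*e23
(-e3) R2 = -9/2 - 2/3*e13 + 1/3*e23
Summing the partial products and collecting blades:
Answer: -2 - 5/6*e12 + 181/12*e13 - 23/12*e23


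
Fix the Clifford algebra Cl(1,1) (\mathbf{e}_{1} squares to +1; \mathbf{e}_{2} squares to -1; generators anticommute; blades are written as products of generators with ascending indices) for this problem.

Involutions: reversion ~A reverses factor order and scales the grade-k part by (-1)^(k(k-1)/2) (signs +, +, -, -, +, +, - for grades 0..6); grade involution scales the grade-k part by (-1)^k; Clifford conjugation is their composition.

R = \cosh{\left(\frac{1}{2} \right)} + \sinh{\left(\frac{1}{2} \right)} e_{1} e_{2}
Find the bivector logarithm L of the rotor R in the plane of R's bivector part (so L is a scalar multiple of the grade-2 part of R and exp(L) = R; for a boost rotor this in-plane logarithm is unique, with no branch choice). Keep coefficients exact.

The scalar part of R is \cosh{\left(\frac{1}{2} \right)}, which fixes the rapidity magnitude through cosh (cosh is even, so it cannot fix the sign — the bivector part carries that); dividing the bivector part by sinh of the rapidity gives the plane, and L = rapidity * plane, where the joint sign ambiguity of (rapidity, plane) cancels in the product.
Concretely: cosh(rapidity) = \cosh{\left(\frac{1}{2} \right)} gives rapidity = ±\frac{1}{2}, and since rapidity/sinh(rapidity) is even the sign is immaterial: L = (rapidity/sinh(rapidity)) * <R>_2 = (\frac{1}{2 \sinh{\left(\frac{1}{2} \right)}}) * <R>_2.
Answer: \frac{1}{2} e_{1} e_{2}


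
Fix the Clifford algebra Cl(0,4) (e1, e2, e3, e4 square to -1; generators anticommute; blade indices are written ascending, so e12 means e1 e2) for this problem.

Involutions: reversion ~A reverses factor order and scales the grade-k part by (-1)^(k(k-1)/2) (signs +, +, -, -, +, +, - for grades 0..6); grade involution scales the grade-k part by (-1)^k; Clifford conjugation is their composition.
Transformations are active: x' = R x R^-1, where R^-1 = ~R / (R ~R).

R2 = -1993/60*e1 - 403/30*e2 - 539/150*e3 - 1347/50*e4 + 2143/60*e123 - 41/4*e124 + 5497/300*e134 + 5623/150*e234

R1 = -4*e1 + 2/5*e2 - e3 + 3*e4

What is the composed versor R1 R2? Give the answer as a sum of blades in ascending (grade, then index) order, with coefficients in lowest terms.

Distribute over the terms of R1 (each basis-blade product reordered to ascending indices, repeated generators contracted through their squares):
(-4*e1) R2 = -1993/15 + 806/15*e12 + 1078/75*e13 + 2694/25*e14 + 2143/15*e23 - 41*e24 + 5497/75*e34 - 11246/75*e1234
(2/5*e2) R2 = 403/75 + 1993/150*e12 + 2143/150*e13 - 41/10*e14 - 539/375*e23 - 1347/125*e24 - 5623/375*e34 - 5497/750*e1234
(-e3) R2 = -539/150 + 2143/60*e12 - 1993/60*e13 - 5497/300*e14 - 403/30*e23 - 5623/150*e24 + 1347/50*e34 + 41/4*e1234
(3*e4) R2 = 4041/50 + 123/4*e12 - 5497/100*e13 + 1993/20*e14 - 5623/50*e23 + 403/10*e24 + 539/50*e34 - 2143/20*e1234
Summing the partial products and collecting blades:
Answer: -754/15 + 20023/150*e12 - 8929/150*e13 + 13874/75*e14 + 1942/125*e23 - 18361/375*e24 + 36007/375*e34 - 31772/125*e1234


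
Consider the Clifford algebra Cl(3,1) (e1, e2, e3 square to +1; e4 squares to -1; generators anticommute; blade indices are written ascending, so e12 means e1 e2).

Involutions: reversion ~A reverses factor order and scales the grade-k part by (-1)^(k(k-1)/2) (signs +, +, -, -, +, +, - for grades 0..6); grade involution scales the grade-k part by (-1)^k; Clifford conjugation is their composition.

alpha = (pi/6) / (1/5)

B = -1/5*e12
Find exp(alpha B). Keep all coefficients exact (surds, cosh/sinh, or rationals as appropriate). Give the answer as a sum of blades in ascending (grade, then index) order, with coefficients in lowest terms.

B^2 = (-1/5)^2*(e12)^2 = 1/25*(-1) = -1/25 (a basis 2-blade squares to minus the product of its generators' squares).
B^2 = -1/25 — B^2 < 0, so the exponential closes trigonometrically: l = 1/5, alpha*l = pi/6, so exp(alpha B) = cos(pi/6) + (sin(pi/6)/(1/5))*B = sqrt(3)/2 + (5/2)*B.
Answer: sqrt(3)/2 - 1/2*e12


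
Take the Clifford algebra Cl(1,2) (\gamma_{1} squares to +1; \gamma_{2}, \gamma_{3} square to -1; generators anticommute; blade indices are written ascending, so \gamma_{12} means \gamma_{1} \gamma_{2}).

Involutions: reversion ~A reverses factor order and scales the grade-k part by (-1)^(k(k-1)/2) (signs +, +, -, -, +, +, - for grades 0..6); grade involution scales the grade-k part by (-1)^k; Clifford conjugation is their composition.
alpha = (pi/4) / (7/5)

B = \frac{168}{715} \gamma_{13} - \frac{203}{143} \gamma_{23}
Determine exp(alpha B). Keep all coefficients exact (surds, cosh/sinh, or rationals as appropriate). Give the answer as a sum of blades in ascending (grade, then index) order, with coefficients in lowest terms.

B^2 term by term: the squares give (\frac{168}{715})^2*(\gamma_{13})^2 + (-\frac{203}{143})^2*(\gamma_{23})^2 = \frac{28224}{511225}*(+1) + \frac{41209}{20449}*(-1) = -\frac{49}{25} (each basis 2-blade squares to minus the product of its generators' squares); cross terms between blades sharing an index anticommute and cancel. So B^2 = -\frac{49}{25}.
B^2 = -\frac{49}{25} — the negative square puts this in the circular regime; l = \frac{7}{5}, alpha*l = \frac{\pi}{4}, so exp(alpha B) = cos(\frac{\pi}{4}) + (sin(\frac{\pi}{4})/(\frac{7}{5}))*B = \frac{\sqrt{2}}{2} + (\frac{5 \sqrt{2}}{14})*B.
Answer: \frac{\sqrt{2}}{2} + \frac{12 \sqrt{2}}{143} \gamma_{13} - \frac{145 \sqrt{2}}{286} \gamma_{23}


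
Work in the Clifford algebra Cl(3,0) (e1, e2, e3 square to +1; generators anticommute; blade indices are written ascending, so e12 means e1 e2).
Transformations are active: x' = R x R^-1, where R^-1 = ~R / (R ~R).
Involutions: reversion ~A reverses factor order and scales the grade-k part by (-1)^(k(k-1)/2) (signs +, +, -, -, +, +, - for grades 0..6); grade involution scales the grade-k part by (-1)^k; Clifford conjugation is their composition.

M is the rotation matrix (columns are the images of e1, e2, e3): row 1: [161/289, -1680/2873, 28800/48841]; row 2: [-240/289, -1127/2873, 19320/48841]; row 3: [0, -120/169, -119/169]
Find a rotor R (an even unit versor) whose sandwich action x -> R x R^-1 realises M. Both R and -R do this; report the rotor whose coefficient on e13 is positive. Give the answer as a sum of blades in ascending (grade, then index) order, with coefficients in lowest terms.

Method: write R = a + b12*e12 + b13*e13 + b23*e23 with a^2 + b12^2 + b13^2 + b23^2 = 1 (so R^-1 = ~R). Expanding the columns R e_j ~R gives tr M = 4a^2 - 1 and, from the antisymmetric part, M21 - M12 = -4a*b12, M13 - M31 = 4a*b13, M32 - M23 = -4a*b23.
Here tr M = -26341/48841, so a^2 = (1 + tr M)/4 = 5625/48841 and a = ±75/221. Taking a = 75/221: M21 - M12 = -12000/48841, M13 - M31 = 28800/48841, M32 - M23 = -54000/48841, giving b12 = 40/221, b13 = 96/221, b23 = 180/221, i.e. R = 75/221 + 40/221*e12 + 96/221*e13 + 180/221*e23.
Its e13 coefficient is already positive.
Answer: 75/221 + 40/221*e12 + 96/221*e13 + 180/221*e23. Key observation: the double cover Spin(3) -> SO(3) sends R and -R to the same matrix (trace -26341/48841 here), so the stated sign of the e13 coefficient is what selects one sheet.


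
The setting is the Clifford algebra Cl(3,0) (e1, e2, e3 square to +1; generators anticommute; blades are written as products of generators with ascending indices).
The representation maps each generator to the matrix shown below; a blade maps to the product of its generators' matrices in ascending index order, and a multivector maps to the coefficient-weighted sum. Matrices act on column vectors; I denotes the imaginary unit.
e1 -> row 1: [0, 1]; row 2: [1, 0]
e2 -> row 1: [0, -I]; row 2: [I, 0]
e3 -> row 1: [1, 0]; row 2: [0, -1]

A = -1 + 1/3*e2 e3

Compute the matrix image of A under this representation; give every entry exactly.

Bivector images (products of the table entries): rho(e2 e3) = rho(e2)rho(e3) = row 1: [0, I]; row 2: [I, 0].
M = (-1)*1 + (1/3)*rho(e2 e3), summed entrywise (1 is the identity matrix):
Answer: row 1: [-1, I/3]; row 2: [I/3, -1]


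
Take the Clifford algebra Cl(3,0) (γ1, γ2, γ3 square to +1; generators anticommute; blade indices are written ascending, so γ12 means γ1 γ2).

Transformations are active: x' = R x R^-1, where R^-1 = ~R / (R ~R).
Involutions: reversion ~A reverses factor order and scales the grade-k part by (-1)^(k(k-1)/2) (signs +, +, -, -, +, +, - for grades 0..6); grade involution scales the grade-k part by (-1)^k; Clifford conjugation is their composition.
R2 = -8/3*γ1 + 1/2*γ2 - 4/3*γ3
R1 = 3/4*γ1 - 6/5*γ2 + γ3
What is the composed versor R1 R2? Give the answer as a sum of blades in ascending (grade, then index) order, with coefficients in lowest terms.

Distribute over the terms of R1 (each basis-blade product reordered to ascending indices, repeated generators contracted through their squares):
(3/4*γ1) R2 = -2 + 3/8*γ12 - γ13
(-6/5*γ2) R2 = -3/5 - 16/5*γ12 + 8/5*γ23
(γ3) R2 = -4/3 + 8/3*γ13 - 1/2*γ23
Summing the partial products and collecting blades:
Answer: -59/15 - 113/40*γ12 + 5/3*γ13 + 11/10*γ23


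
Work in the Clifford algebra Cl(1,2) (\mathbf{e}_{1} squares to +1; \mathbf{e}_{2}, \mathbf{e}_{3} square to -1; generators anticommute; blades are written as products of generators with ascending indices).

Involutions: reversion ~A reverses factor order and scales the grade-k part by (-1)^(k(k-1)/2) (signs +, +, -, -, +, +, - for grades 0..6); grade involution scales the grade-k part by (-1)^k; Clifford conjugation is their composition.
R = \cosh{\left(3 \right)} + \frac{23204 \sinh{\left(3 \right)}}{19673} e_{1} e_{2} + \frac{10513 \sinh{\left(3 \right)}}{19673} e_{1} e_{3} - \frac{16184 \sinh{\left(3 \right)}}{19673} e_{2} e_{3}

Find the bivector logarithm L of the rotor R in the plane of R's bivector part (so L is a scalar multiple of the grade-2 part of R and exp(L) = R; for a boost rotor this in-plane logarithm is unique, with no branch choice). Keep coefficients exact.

The scalar part of R is \cosh{\left(3 \right)}, which fixes the rapidity magnitude through cosh (cosh is even, so it cannot fix the sign — the bivector part carries that); dividing the bivector part by sinh of the rapidity gives the plane, and L = rapidity * plane, where the joint sign ambiguity of (rapidity, plane) cancels in the product.
Concretely: cosh(rapidity) = \cosh{\left(3 \right)} gives rapidity = ±3, and since rapidity/sinh(rapidity) is even the sign is immaterial: L = (rapidity/sinh(rapidity)) * <R>_2 = (\frac{3}{\sinh{\left(3 \right)}}) * <R>_2.
Answer: \frac{69612}{19673} e_{1} e_{2} + \frac{31539}{19673} e_{1} e_{3} - \frac{48552}{19673} e_{2} e_{3}


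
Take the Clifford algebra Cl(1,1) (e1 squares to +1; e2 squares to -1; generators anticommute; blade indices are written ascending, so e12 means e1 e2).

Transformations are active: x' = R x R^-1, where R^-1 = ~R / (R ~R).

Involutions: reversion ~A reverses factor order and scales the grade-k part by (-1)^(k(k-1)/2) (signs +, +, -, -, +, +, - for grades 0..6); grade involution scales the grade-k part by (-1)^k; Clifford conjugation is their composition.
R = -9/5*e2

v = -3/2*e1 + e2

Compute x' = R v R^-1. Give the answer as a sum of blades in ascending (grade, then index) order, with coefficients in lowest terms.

~R = -9/5*e2, and R ~R = -81/25, so R^-1 = ~R / (-81/25).
R v = 9/5 - 27/10*e12
Answer: 3/2*e1 + e2


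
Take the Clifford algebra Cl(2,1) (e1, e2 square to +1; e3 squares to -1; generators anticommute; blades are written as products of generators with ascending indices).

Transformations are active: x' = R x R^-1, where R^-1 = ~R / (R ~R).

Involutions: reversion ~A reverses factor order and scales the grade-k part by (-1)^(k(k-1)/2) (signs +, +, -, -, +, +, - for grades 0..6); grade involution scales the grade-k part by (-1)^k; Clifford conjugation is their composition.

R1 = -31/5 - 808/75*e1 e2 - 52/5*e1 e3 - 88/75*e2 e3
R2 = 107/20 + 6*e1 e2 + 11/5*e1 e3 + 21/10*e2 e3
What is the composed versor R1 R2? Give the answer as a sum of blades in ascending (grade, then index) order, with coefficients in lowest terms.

Distribute over the terms of R1 (each basis-blade product reordered to ascending indices, repeated generators contracted through their squares):
(-31/5) R2 = -3317/100 - 186/5*e1 e2 - 341/25*e1 e3 - 651/50*e2 e3
(-808/75*e1 e2) R2 = 1616/25 - 21614/375*e1 e2 - 2828/125*e1 e3 + 8888/375*e2 e3
(-52/5*e1 e3) R2 = -572/25 - 546/25*e1 e2 - 1391/25*e1 e3 - 312/5*e2 e3
(-88/75*e2 e3) R2 = -308/125 + 968/375*e1 e2 + 176/25*e1 e3 - 2354/375*e2 e3
Summing the partial products and collecting blades:
Answer: 3063/500 - 14262/125*e1 e2 - 10608/125*e1 e3 - 14499/250*e2 e3


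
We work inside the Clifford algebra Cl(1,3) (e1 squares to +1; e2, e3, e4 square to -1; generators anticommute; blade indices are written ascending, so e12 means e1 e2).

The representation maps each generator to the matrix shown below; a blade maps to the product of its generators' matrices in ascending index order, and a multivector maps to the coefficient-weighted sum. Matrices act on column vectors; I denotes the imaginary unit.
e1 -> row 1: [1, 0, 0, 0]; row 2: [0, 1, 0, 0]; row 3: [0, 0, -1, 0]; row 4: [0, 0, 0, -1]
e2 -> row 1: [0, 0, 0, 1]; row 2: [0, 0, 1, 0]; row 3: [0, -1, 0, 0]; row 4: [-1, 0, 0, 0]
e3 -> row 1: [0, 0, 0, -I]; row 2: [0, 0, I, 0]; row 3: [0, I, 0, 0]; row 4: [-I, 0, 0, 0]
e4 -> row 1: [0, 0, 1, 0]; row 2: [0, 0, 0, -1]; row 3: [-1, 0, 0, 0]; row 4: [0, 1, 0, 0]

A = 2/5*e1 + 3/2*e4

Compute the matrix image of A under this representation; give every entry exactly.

M = (2/5)*rho(e1) + (3/2)*rho(e4), summed entrywise:
Answer: row 1: [2/5, 0, 3/2, 0]; row 2: [0, 2/5, 0, -3/2]; row 3: [-3/2, 0, -2/5, 0]; row 4: [0, 3/2, 0, -2/5]


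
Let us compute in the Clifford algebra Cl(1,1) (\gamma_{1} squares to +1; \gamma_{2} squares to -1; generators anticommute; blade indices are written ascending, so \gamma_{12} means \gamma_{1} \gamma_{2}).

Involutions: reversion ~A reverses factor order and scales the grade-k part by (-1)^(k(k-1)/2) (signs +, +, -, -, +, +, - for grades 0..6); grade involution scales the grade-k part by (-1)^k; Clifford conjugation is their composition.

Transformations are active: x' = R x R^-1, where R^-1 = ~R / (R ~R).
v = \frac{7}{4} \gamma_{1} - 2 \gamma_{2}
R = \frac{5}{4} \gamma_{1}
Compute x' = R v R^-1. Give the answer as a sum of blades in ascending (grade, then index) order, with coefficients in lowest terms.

~R = \frac{5}{4} \gamma_{1}, and R ~R = \frac{25}{16}, so R^-1 = ~R / (\frac{25}{16}).
R v = \frac{35}{16} - \frac{5}{2} \gamma_{12}
Answer: \frac{7}{4} \gamma_{1} + 2 \gamma_{2}


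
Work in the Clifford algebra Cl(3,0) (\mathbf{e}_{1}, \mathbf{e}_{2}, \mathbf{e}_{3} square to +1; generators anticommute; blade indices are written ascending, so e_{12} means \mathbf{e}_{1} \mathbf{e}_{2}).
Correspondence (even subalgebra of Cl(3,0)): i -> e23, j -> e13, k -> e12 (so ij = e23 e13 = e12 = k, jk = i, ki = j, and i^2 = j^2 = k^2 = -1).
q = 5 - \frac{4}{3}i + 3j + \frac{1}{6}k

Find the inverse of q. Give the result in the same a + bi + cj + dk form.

In blades: q = 5 + \frac{1}{6} e_{12} + 3 e_{13} - \frac{4}{3} e_{23}.
With qbar = 5 - \frac{1}{6} e_{12} - 3 e_{13} + \frac{4}{3} e_{23} (scalar fixed, mapped units negated), q qbar = \frac{1289}{36} (the sum of squared coefficients), so q^-1 = qbar / (\frac{1289}{36}) = \frac{180}{1289} - \frac{6}{1289} e_{12} - \frac{108}{1289} e_{13} + \frac{48}{1289} e_{23}; translating back:
Answer: \frac{180}{1289} + \frac{48}{1289}i - \frac{108}{1289}j - \frac{6}{1289}k


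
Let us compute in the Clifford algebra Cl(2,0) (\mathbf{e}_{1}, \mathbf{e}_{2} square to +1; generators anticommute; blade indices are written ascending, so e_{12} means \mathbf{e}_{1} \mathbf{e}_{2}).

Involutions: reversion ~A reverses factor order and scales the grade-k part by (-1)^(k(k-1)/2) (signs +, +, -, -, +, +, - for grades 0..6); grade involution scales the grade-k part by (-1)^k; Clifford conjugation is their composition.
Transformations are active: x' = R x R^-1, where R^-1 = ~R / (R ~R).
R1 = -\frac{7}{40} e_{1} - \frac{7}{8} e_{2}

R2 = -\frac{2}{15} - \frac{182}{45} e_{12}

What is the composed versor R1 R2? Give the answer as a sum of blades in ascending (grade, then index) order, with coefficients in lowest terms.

Distribute over the terms of R1 (each basis-blade product reordered to ascending indices, repeated generators contracted through their squares):
(-\frac{7}{40} e_{1}) R2 = \frac{7}{300} e_{1} + \frac{637}{900} e_{2}
(-\frac{7}{8} e_{2}) R2 = -\frac{637}{180} e_{1} + \frac{7}{60} e_{2}
Summing the partial products and collecting blades:
Answer: -\frac{791}{225} e_{1} + \frac{371}{450} e_{2}


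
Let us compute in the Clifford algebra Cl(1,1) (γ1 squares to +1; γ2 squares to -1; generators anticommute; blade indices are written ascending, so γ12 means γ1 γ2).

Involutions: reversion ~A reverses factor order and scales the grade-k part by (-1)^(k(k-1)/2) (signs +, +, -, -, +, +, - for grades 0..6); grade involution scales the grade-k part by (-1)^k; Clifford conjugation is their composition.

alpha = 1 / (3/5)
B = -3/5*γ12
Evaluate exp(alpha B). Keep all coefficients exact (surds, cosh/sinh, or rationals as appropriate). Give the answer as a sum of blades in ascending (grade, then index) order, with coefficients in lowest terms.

B^2 = (-3/5)^2*(γ12)^2 = 9/25*(+1) = 9/25 (a basis 2-blade squares to minus the product of its generators' squares).
B^2 = 9/25 — a positive square means the series sums to a boost: l = 3/5, alpha*l = 1, so exp(alpha B) = cosh(1) + (sinh(1)/(3/5))*B = cosh(1) + (5*sinh(1)/3)*B.
Answer: cosh(1) - sinh(1)*γ12


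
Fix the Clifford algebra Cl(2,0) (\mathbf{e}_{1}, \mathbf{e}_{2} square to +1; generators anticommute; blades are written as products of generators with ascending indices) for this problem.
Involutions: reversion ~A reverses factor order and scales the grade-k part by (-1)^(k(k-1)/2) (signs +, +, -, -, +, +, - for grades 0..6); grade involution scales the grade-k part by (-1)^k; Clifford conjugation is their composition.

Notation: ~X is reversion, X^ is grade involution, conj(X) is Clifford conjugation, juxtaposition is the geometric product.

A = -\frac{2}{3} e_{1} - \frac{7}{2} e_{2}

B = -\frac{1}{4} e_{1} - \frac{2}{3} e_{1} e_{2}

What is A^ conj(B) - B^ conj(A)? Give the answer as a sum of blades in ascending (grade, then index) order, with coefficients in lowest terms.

first term: \frac{1}{6} - \frac{7}{3} e_{1} + \frac{4}{9} e_{2} - \frac{7}{8} e_{1} e_{2}
second term: \frac{1}{6} - \frac{7}{3} e_{1} + \frac{4}{9} e_{2} + \frac{7}{8} e_{1} e_{2}
Answer: -\frac{7}{4} e_{1} e_{2}


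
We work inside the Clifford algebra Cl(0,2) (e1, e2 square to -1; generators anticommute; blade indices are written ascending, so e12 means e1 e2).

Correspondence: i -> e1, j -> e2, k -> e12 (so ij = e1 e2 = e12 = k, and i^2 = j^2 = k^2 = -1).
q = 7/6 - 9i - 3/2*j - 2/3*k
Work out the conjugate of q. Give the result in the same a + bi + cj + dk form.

In blades: q = 7/6 - 9*e1 - 3/2*e2 - 2/3*e12.
Conjugation here is Clifford conjugation: the scalar is fixed and the grade-1 and grade-2 blades all flip sign, giving 7/6 + 9*e1 + 3/2*e2 + 2/3*e12; translating back:
Answer: 7/6 + 9i + 3/2*j + 2/3*k


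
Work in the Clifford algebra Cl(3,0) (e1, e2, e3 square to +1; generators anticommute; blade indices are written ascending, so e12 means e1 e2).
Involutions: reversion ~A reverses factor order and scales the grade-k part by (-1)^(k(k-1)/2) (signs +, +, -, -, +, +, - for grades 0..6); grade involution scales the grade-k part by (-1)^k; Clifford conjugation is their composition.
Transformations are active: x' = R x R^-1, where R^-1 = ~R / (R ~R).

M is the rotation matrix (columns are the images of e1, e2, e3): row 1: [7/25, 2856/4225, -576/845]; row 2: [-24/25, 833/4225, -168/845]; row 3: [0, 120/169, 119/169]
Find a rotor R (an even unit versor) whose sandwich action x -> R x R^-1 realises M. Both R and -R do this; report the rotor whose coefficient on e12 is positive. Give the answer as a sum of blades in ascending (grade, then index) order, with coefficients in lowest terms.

Method: write R = a + b12*e12 + b13*e13 + b23*e23 with a^2 + b12^2 + b13^2 + b23^2 = 1 (so R^-1 = ~R). Expanding the columns R e_j ~R gives tr M = 4a^2 - 1 and, from the antisymmetric part, M21 - M12 = -4a*b12, M13 - M31 = 4a*b13, M32 - M23 = -4a*b23.
Here tr M = 4991/4225, so a^2 = (1 + tr M)/4 = 2304/4225 and a = ±48/65. Taking a = 48/65: M21 - M12 = -6912/4225, M13 - M31 = -576/845, M32 - M23 = 768/845, giving b12 = 36/65, b13 = -3/13, b23 = -4/13, i.e. R = 48/65 + 36/65*e12 - 3/13*e13 - 4/13*e23.
Its e12 coefficient is already positive.
Answer: 48/65 + 36/65*e12 - 3/13*e13 - 4/13*e23. Note: both R and -R realise this M (trace 4991/4225); the covering map identifies them, and the e12-coefficient sign is the tie-breaker.


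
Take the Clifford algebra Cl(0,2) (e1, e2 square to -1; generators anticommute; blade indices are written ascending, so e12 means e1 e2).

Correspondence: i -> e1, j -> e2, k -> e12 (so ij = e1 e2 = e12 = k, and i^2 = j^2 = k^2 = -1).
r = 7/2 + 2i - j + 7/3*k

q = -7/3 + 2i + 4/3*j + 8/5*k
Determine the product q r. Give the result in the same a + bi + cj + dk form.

In blades: q = -7/3 + 2*e1 + 4/3*e2 + 8/5*e12, r = 7/2 + 2*e1 - e2 + 7/3*e12.
Distribute q over r term by term (generator squares from the signature, products reordered to ascending indices): (-7/3)*r = -49/6 - 14/3*e1 + 7/3*e2 - 49/9*e12; (2*e1)*r = -4 + 7*e1 - 14/3*e2 - 2*e12; (4/3*e2)*r = 4/3 + 28/9*e1 + 14/3*e2 - 8/3*e12; (8/5*e12)*r = -56/15 + 8/5*e1 + 16/5*e2 + 28/5*e12.
Sum: -437/30 + 317/45*e1 + 83/15*e2 - 203/45*e12; translating back through the correspondence:
Answer: -437/30 + 317/45*i + 83/15*j - 203/45*k


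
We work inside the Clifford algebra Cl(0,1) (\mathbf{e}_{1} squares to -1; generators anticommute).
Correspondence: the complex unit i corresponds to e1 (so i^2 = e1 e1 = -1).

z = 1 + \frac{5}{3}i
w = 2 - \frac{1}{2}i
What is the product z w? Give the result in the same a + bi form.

In blades: z = 1 + \frac{5}{3} e_{1}, w = 2 - \frac{1}{2} e_{1}.
Distribute z over w term by term (generator squares from the signature, products reordered to ascending indices): (1)*w = 2 - \frac{1}{2} e_{1}; (\frac{5}{3} e_{1})*w = \frac{5}{6} + \frac{10}{3} e_{1}.
Sum: \frac{17}{6} + \frac{17}{6} e_{1}; translating back through the correspondence:
Answer: \frac{17}{6} + \frac{17}{6}i


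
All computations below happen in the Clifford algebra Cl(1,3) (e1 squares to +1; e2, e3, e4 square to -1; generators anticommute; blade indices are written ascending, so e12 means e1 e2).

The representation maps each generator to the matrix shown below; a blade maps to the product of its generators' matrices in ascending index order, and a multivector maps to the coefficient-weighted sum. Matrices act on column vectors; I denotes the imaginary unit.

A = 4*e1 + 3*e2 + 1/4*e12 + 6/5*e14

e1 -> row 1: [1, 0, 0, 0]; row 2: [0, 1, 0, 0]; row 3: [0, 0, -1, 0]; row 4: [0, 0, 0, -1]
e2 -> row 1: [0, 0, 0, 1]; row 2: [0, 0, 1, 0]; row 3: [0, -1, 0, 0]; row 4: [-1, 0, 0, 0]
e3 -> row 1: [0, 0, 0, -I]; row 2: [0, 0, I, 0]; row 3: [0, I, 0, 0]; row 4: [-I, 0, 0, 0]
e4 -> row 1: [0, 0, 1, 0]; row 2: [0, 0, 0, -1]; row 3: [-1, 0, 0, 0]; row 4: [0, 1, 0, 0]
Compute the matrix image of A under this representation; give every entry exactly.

Bivector images (products of the table entries): rho(e12) = rho(e1)rho(e2) = row 1: [0, 0, 0, 1]; row 2: [0, 0, 1, 0]; row 3: [0, 1, 0, 0]; row 4: [1, 0, 0, 0]; rho(e14) = rho(e1)rho(e4) = row 1: [0, 0, 1, 0]; row 2: [0, 0, 0, -1]; row 3: [1, 0, 0, 0]; row 4: [0, -1, 0, 0].
M = (4)*rho(e1) + (3)*rho(e2) + (1/4)*rho(e12) + (6/5)*rho(e14), summed entrywise:
Answer: row 1: [4, 0, 6/5, 13/4]; row 2: [0, 4, 13/4, -6/5]; row 3: [6/5, -11/4, -4, 0]; row 4: [-11/4, -6/5, 0, -4]


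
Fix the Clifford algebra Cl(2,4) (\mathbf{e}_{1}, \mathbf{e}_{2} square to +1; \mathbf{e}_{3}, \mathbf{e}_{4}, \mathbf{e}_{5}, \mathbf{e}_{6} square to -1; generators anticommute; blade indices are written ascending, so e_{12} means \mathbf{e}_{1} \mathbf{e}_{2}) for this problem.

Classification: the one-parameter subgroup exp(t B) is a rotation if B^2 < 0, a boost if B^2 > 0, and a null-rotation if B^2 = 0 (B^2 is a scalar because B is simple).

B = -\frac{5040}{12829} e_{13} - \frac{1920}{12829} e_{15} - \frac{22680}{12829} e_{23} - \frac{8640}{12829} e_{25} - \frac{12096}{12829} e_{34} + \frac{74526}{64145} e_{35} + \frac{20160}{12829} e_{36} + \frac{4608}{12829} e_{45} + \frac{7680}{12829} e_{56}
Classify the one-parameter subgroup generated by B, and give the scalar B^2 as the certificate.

B^2 term by term: the squares give (-\frac{5040}{12829})^2*(e_{13})^2 + (-\frac{1920}{12829})^2*(e_{15})^2 + (-\frac{22680}{12829})^2*(e_{23})^2 + (-\frac{8640}{12829})^2*(e_{25})^2 + (-\frac{12096}{12829})^2*(e_{34})^2 + (\frac{74526}{64145})^2*(e_{35})^2 + (\frac{20160}{12829})^2*(e_{36})^2 + (\frac{4608}{12829})^2*(e_{45})^2 + (\frac{7680}{12829})^2*(e_{56})^2 = \frac{25401600}{164583241}*(+1) + \frac{3686400}{164583241}*(+1) + \frac{514382400}{164583241}*(+1) + \frac{74649600}{164583241}*(+1) + \frac{146313216}{164583241}*(-1) + \frac{5554124676}{4114581025}*(-1) + \frac{406425600}{164583241}*(-1) + \frac{21233664}{164583241}*(-1) + \frac{58982400}{164583241}*(-1) = -\frac{36}{25} (each basis 2-blade squares to minus the product of its generators' squares); cross terms between blades sharing an index anticommute and cancel; the commuting (index-disjoint) pairs give grade-4 terms 2*c*c'*(blade product), which cancel blade by blade — e_{1235}: -\frac{87091200}{164583241} + \frac{87091200}{164583241} = 0; e_{1345}: -\frac{46448640}{164583241} + \frac{46448640}{164583241} = 0; e_{1356}: -\frac{77414400}{164583241} + \frac{77414400}{164583241} = 0; e_{2345}: -\frac{209018880}{164583241} + \frac{209018880}{164583241} = 0; e_{2356}: -\frac{348364800}{164583241} + \frac{348364800}{164583241} = 0; e_{3456}: -\frac{185794560}{164583241} + \frac{185794560}{164583241} = 0 — confirming B is simple. So B^2 = -\frac{36}{25}.
Answer: rotation, certificate B^2 = -\frac{36}{25}. Because -\frac{36}{25} is invariant under every versor sandwich, the classification follows from its sign alone.


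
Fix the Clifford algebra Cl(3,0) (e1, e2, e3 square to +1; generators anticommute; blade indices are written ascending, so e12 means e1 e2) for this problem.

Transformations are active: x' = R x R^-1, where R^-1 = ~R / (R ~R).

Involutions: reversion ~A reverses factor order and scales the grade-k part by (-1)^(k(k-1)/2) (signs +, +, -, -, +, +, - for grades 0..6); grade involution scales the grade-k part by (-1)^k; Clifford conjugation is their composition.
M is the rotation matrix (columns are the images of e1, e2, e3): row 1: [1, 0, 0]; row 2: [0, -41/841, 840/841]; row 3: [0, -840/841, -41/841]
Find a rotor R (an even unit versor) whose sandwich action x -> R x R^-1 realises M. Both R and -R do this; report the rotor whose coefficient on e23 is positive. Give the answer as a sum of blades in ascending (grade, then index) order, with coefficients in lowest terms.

Method: write R = a + b12*e12 + b13*e13 + b23*e23 with a^2 + b12^2 + b13^2 + b23^2 = 1 (so R^-1 = ~R). Expanding the columns R e_j ~R gives tr M = 4a^2 - 1 and, from the antisymmetric part, M21 - M12 = -4a*b12, M13 - M31 = 4a*b13, M32 - M23 = -4a*b23.
Here tr M = 759/841, so a^2 = (1 + tr M)/4 = 400/841 and a = ±20/29. Taking a = 20/29: M21 - M12 = 0, M13 - M31 = 0, M32 - M23 = -1680/841, giving b12 = 0, b13 = 0, b23 = 21/29, i.e. R = 20/29 + 21/29*e23.
Its e23 coefficient is already positive.
Answer: 20/29 + 21/29*e23. Why the constraint matters: R and -R act identically through the sandwich — M has trace 759/841 either way — so only the sign condition on e23 picks one of the two preimages.


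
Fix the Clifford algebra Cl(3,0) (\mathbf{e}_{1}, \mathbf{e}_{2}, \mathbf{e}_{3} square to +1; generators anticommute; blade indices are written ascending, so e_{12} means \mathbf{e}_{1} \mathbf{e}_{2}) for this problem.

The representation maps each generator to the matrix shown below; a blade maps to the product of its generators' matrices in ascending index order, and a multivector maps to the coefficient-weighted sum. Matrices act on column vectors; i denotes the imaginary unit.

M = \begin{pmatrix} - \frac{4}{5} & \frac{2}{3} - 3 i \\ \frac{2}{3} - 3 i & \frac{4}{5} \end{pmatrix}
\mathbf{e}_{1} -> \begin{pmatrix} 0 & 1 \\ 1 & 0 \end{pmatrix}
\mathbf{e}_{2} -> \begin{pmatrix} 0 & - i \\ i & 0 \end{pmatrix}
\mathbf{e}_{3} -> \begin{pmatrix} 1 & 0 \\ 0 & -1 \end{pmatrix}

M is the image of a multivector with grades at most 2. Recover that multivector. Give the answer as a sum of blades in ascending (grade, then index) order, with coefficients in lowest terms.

Method: 1, rho(e_{1}), rho(e_{2}), rho(e_{3}) form a trace-orthogonal basis of the 2x2 complex matrices (tr(X Y) = 2 if X = Y, else 0), so M = m0*1 + m1*rho(e_{1}) + m2*rho(e_{2}) + m3*rho(e_{3}) with m0 = tr(M)/2 = 0, m1 = tr(M rho(e_{1}))/2 = \frac{2}{3} - 3 i, m2 = tr(M rho(e_{2}))/2 = 0, m3 = tr(M rho(e_{3}))/2 = - \frac{4}{5}.
Multiplying table entries, the bivector images are rho(e_{12}) = i*rho(e_{3}), rho(e_{13}) = -i*rho(e_{2}), rho(e_{23}) = i*rho(e_{1}); with real blade coefficients the real parts of m0..m3 are the coefficients of 1, e_{1}, e_{2}, e_{3} and the imaginary parts give the bivectors (e_{23}: Im m1, e_{13}: -Im m2, e_{12}: Im m3).
Answer: \frac{2}{3} e_{1} - \frac{4}{5} e_{3} - 3 e_{23}


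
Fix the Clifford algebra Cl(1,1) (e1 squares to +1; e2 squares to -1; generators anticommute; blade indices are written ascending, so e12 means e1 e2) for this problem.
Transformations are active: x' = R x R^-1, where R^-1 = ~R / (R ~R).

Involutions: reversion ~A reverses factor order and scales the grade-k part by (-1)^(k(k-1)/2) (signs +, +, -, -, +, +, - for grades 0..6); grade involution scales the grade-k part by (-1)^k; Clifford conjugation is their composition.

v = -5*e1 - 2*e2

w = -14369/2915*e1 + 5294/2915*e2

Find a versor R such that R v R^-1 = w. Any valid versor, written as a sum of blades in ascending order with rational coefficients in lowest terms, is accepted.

Here q(v) = q(w) = 21; the classical choice R = v + w = -28944/2915*e1 - 536/2915*e2 then realises v -> w under the sandwich.
Answer: -28944/2915*e1 - 536/2915*e2


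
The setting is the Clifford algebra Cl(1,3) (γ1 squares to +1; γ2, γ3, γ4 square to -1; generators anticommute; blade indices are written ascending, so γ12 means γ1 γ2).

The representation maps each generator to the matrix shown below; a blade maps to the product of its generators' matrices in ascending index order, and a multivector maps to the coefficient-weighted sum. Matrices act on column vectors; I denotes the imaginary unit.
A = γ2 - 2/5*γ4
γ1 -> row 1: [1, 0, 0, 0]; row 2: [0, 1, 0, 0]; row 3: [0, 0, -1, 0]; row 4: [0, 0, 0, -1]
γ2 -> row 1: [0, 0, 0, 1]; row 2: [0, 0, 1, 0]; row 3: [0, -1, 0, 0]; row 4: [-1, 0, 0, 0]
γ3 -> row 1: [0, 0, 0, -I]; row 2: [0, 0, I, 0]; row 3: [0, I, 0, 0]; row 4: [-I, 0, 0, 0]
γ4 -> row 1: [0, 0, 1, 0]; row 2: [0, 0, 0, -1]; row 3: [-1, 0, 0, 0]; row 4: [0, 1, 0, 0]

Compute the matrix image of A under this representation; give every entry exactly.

M = (1)*rho(γ2) + (-2/5)*rho(γ4), summed entrywise:
Answer: row 1: [0, 0, -2/5, 1]; row 2: [0, 0, 1, 2/5]; row 3: [2/5, -1, 0, 0]; row 4: [-1, -2/5, 0, 0]
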